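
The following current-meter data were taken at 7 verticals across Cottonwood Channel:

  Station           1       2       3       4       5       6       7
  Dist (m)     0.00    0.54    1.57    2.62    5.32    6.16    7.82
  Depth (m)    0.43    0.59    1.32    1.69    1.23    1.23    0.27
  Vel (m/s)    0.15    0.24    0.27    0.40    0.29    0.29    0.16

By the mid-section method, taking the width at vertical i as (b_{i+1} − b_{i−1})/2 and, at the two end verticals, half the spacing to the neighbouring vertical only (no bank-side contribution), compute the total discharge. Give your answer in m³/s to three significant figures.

w_1 = (0.54 − 0.00)/2 = 0.27 m; q_1 = 0.15 × 0.43 × 0.27 = 0.01742 m³/s
w_2 = (1.57 − 0.00)/2 = 0.785 m; q_2 = 0.24 × 0.59 × 0.785 = 0.1112 m³/s
w_3 = (2.62 − 0.54)/2 = 1.04 m; q_3 = 0.27 × 1.32 × 1.04 = 0.3707 m³/s
w_4 = (5.32 − 1.57)/2 = 1.875 m; q_4 = 0.40 × 1.69 × 1.875 = 1.268 m³/s
w_5 = (6.16 − 2.62)/2 = 1.77 m; q_5 = 0.29 × 1.23 × 1.77 = 0.6314 m³/s
w_6 = (7.82 − 5.32)/2 = 1.25 m; q_6 = 0.29 × 1.23 × 1.25 = 0.4459 m³/s
w_7 = (7.82 − 6.16)/2 = 0.83 m; q_7 = 0.16 × 0.27 × 0.83 = 0.03586 m³/s
Q = Σ qᵢ = 2.880 m³/s

2.88 m³/s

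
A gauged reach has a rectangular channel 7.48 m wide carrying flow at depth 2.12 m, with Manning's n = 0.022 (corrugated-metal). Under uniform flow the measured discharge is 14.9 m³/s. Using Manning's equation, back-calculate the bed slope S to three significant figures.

A = b·y = 7.48 × 2.12 = 15.86 m²
P = b + 2y = 7.48 + 2×2.12 = 11.72 m
R = A/P = 15.86/11.72 = 1.353 m
S = (Q·n / (1·A·R^(2/3)))² = (14.9×0.022 / (1×15.86×1.223))² = 0.0002855

0.000286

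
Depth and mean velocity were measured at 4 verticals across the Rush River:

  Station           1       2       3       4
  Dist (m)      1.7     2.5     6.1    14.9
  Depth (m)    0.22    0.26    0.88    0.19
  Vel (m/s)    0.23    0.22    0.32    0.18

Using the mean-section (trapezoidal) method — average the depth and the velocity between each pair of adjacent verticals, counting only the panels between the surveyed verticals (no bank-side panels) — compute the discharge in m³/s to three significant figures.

1.77 m³/s

Panel 1-2: Δb = 0.8 m, d̄ = (0.22+0.26)/2 = 0.24, v̄ = (0.23+0.22)/2 = 0.225 → q = 0.8×0.24×0.225 = 0.04320 m³/s
Panel 2-3: Δb = 3.6 m, d̄ = (0.26+0.88)/2 = 0.57, v̄ = (0.22+0.32)/2 = 0.27 → q = 3.6×0.57×0.27 = 0.5540 m³/s
Panel 3-4: Δb = 8.8 m, d̄ = (0.88+0.19)/2 = 0.535, v̄ = (0.32+0.18)/2 = 0.25 → q = 8.8×0.535×0.25 = 1.177 m³/s
Q = Σ q = 1.774 m³/s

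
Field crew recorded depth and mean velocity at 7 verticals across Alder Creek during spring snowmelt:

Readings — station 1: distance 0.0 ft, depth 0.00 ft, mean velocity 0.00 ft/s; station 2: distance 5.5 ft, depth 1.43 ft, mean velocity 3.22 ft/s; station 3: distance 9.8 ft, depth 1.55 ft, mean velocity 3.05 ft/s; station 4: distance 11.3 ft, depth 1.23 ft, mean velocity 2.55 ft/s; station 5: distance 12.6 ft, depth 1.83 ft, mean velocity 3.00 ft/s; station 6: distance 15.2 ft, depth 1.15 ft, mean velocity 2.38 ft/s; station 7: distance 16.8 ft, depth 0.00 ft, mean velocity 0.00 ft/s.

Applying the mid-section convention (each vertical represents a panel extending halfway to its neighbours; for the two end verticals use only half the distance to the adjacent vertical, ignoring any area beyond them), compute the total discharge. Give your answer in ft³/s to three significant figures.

57.1 ft³/s

w_2 = (9.8 − 0.0)/2 = 4.9 ft; q_2 = 3.22 × 1.43 × 4.9 = 22.56 ft³/s
w_3 = (11.3 − 5.5)/2 = 2.9 ft; q_3 = 3.05 × 1.55 × 2.9 = 13.71 ft³/s
w_4 = (12.6 − 9.8)/2 = 1.4 ft; q_4 = 2.55 × 1.23 × 1.4 = 4.391 ft³/s
w_5 = (15.2 − 11.3)/2 = 1.95 ft; q_5 = 3.00 × 1.83 × 1.95 = 10.71 ft³/s
w_6 = (16.8 − 12.6)/2 = 2.1 ft; q_6 = 2.38 × 1.15 × 2.1 = 5.748 ft³/s
Stations 1, 7 contribute zero (depth or velocity is 0).
Q = Σ qᵢ = 57.12 ft³/s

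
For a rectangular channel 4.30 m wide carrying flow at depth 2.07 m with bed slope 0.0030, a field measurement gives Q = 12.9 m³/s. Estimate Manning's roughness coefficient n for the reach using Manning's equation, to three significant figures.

0.0392

A = b·y = 4.30 × 2.07 = 8.901 m²
P = b + 2y = 4.30 + 2×2.07 = 8.440 m
R = A/P = 8.901/8.440 = 1.055 m
n = (1/Q)·A·R^(2/3)·S^(1/2) = (1/12.9) × 8.901 × 1.036 × 0.05477 = 0.03916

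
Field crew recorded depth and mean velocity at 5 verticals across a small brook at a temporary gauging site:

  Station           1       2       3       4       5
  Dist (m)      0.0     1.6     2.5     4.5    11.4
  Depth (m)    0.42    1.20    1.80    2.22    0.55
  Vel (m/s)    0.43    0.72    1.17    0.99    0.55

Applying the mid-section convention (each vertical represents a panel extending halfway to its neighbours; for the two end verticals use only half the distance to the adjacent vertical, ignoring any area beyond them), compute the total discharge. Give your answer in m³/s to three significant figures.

15.1 m³/s

w_1 = (1.6 − 0.0)/2 = 0.8 m; q_1 = 0.43 × 0.42 × 0.8 = 0.1445 m³/s
w_2 = (2.5 − 0.0)/2 = 1.25 m; q_2 = 0.72 × 1.20 × 1.25 = 1.080 m³/s
w_3 = (4.5 − 1.6)/2 = 1.45 m; q_3 = 1.17 × 1.80 × 1.45 = 3.054 m³/s
w_4 = (11.4 − 2.5)/2 = 4.45 m; q_4 = 0.99 × 2.22 × 4.45 = 9.780 m³/s
w_5 = (11.4 − 4.5)/2 = 3.45 m; q_5 = 0.55 × 0.55 × 3.45 = 1.044 m³/s
Q = Σ qᵢ = 15.10 m³/s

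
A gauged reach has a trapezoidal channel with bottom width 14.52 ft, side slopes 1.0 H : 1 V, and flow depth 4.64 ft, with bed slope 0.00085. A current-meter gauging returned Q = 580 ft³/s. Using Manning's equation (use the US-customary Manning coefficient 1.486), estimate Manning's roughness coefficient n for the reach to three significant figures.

0.0145

A = (b + z·y)·y = (14.52 + 1.0×4.64)×4.64 = 88.90 ft²
P = b + 2y√(1+z²) = 14.52 + 2×4.64×√(1+1.0²) = 27.64 ft
R = A/P = 88.90/27.64 = 3.216 ft
n = (1.486/Q)·A·R^(2/3)·S^(1/2) = (1.486/580) × 88.90 × 2.179 × 0.02915 = 0.01447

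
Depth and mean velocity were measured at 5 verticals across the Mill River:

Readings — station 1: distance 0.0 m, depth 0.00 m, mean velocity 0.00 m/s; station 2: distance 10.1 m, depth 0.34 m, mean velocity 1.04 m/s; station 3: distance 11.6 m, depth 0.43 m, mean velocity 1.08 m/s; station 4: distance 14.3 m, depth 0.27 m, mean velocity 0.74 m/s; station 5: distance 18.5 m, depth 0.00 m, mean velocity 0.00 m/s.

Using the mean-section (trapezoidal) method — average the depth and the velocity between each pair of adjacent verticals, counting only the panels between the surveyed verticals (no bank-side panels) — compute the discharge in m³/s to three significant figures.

2.57 m³/s

Panel 1-2: Δb = 10.1 m, d̄ = (0.00+0.34)/2 = 0.17, v̄ = (0.00+1.04)/2 = 0.52 → q = 10.1×0.17×0.52 = 0.8928 m³/s
Panel 2-3: Δb = 1.5 m, d̄ = (0.34+0.43)/2 = 0.385, v̄ = (1.04+1.08)/2 = 1.06 → q = 1.5×0.385×1.06 = 0.6122 m³/s
Panel 3-4: Δb = 2.7 m, d̄ = (0.43+0.27)/2 = 0.35, v̄ = (1.08+0.74)/2 = 0.91 → q = 2.7×0.35×0.91 = 0.8600 m³/s
Panel 4-5: Δb = 4.2 m, d̄ = (0.27+0.00)/2 = 0.135, v̄ = (0.74+0.00)/2 = 0.37 → q = 4.2×0.135×0.37 = 0.2098 m³/s
Q = Σ q = 2.575 m³/s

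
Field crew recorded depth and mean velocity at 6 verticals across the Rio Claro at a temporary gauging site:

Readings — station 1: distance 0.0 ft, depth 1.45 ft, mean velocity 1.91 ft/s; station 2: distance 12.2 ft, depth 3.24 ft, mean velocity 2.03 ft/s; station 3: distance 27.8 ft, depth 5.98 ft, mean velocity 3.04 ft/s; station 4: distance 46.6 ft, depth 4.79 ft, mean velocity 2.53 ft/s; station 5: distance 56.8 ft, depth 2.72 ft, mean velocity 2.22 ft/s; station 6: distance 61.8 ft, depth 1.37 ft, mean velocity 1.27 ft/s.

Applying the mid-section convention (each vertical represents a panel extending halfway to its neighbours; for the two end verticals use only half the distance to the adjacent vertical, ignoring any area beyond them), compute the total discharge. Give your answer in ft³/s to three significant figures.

w_1 = (12.2 − 0.0)/2 = 6.1 ft; q_1 = 1.91 × 1.45 × 6.1 = 16.89 ft³/s
w_2 = (27.8 − 0.0)/2 = 13.9 ft; q_2 = 2.03 × 3.24 × 13.9 = 91.42 ft³/s
w_3 = (46.6 − 12.2)/2 = 17.2 ft; q_3 = 3.04 × 5.98 × 17.2 = 312.7 ft³/s
w_4 = (56.8 − 27.8)/2 = 14.5 ft; q_4 = 2.53 × 4.79 × 14.5 = 175.7 ft³/s
w_5 = (61.8 − 46.6)/2 = 7.6 ft; q_5 = 2.22 × 2.72 × 7.6 = 45.89 ft³/s
w_6 = (61.8 − 56.8)/2 = 2.5 ft; q_6 = 1.27 × 1.37 × 2.5 = 4.350 ft³/s
Q = Σ qᵢ = 647.0 ft³/s

647 ft³/s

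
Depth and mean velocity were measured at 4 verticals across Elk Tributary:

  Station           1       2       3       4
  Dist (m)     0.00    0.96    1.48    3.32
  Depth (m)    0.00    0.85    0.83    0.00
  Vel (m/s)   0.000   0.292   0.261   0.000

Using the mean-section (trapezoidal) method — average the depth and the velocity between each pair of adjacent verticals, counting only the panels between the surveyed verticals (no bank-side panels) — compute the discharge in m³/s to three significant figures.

0.280 m³/s

Panel 1-2: Δb = 0.96 m, d̄ = (0.00+0.85)/2 = 0.425, v̄ = (0.000+0.292)/2 = 0.146 → q = 0.96×0.425×0.146 = 0.05957 m³/s
Panel 2-3: Δb = 0.52 m, d̄ = (0.85+0.83)/2 = 0.84, v̄ = (0.292+0.261)/2 = 0.2765 → q = 0.52×0.84×0.2765 = 0.1208 m³/s
Panel 3-4: Δb = 1.84 m, d̄ = (0.83+0.00)/2 = 0.415, v̄ = (0.261+0.000)/2 = 0.1305 → q = 1.84×0.415×0.1305 = 0.09965 m³/s
Q = Σ q = 0.2800 m³/s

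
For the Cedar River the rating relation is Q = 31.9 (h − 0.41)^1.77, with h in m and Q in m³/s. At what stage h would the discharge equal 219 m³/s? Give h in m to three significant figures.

h − h₀ = (Q/C)^(1/b) = (219/31.9)^(1/1.77) = 2.970 m
h = 0.41 + 2.970 = 3.380 m

3.38 m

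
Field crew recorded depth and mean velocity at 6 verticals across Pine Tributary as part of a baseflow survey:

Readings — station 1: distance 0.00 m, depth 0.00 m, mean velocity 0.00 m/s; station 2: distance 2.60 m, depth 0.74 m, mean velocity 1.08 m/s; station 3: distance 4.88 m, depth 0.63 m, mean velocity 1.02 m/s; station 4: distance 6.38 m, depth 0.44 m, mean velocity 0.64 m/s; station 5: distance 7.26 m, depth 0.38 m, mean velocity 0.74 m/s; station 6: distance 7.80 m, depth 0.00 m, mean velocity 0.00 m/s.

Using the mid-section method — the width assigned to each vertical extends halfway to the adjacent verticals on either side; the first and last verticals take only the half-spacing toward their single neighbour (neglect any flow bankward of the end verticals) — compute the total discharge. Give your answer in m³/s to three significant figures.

3.70 m³/s

w_2 = (4.88 − 0.00)/2 = 2.44 m; q_2 = 1.08 × 0.74 × 2.44 = 1.950 m³/s
w_3 = (6.38 − 2.60)/2 = 1.89 m; q_3 = 1.02 × 0.63 × 1.89 = 1.215 m³/s
w_4 = (7.26 − 4.88)/2 = 1.19 m; q_4 = 0.64 × 0.44 × 1.19 = 0.3351 m³/s
w_5 = (7.80 − 6.38)/2 = 0.71 m; q_5 = 0.74 × 0.38 × 0.71 = 0.1997 m³/s
Stations 1, 6 contribute zero (depth or velocity is 0).
Q = Σ qᵢ = 3.699 m³/s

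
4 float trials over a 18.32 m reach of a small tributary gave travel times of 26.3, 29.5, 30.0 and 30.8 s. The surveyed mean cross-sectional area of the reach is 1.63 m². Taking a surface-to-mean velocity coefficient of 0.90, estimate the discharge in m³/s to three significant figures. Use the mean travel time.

t̄ = (26.3 + 29.5 + 30.0 + 30.8) / 4 = 29.15 s
v_surface = L / t̄ = 18.32 / 29.15 = 0.6285 m/s
v_mean = 0.90 × 0.6285 = 0.5656 m/s
Q = A × v_mean = 1.63 × 0.5656 = 0.9220 m³/s

0.922 m³/s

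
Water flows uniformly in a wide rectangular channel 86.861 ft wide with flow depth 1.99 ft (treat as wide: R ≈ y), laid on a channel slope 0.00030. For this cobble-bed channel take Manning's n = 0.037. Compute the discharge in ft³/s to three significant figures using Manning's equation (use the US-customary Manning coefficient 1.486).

190 ft³/s

A = b·y = 86.861 × 1.99 = 172.9 ft²
Wide channel: R ≈ y = 1.99 ft
Q = (1.486/n)·A·R^(2/3)·S^(1/2) = (1.486/0.037) × 172.9 × 1.990^(2/3) × 0.00030^(1/2) = 190.2 ft³/s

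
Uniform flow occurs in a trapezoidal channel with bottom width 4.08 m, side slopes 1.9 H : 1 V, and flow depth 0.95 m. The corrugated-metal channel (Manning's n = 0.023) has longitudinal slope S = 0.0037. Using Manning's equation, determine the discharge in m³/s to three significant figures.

11.5 m³/s

A = (b + z·y)·y = (4.08 + 1.9×0.95)×0.95 = 5.591 m²
P = b + 2y√(1+z²) = 4.08 + 2×0.95×√(1+1.9²) = 8.159 m
R = A/P = 5.591/8.159 = 0.6852 m
Q = (1/n)·A·R^(2/3)·S^(1/2) = (1/0.023) × 5.591 × 0.6852^(2/3) × 0.0037^(1/2) = 11.49 m³/s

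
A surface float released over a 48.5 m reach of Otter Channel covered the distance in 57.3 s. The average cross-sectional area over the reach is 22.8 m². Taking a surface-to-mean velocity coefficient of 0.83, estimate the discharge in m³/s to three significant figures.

16.0 m³/s

v_surface = L / t̄ = 48.5 / 57.3 = 0.8464 m/s
v_mean = 0.83 × 0.8464 = 0.7025 m/s
Q = A × v_mean = 22.8 × 0.7025 = 16.02 m³/s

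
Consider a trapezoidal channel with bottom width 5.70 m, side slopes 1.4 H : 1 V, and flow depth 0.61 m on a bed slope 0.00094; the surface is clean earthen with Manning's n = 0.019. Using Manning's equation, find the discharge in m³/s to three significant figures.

4.13 m³/s

A = (b + z·y)·y = (5.70 + 1.4×0.61)×0.61 = 3.998 m²
P = b + 2y√(1+z²) = 5.70 + 2×0.61×√(1+1.4²) = 7.799 m
R = A/P = 3.998/7.799 = 0.5126 m
Q = (1/n)·A·R^(2/3)·S^(1/2) = (1/0.019) × 3.998 × 0.5126^(2/3) × 0.00094^(1/2) = 4.132 m³/s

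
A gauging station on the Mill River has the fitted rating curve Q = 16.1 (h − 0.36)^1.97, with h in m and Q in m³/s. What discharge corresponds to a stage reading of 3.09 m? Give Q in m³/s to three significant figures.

116 m³/s

Q = 16.1 × (3.09 − 0.36)^1.97 = 16.1 × 2.73^1.97 = 116.4 m³/s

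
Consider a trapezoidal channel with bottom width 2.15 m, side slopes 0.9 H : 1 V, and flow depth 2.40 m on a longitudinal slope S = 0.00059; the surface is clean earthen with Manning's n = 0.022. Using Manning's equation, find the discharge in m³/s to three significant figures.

12.9 m³/s

A = (b + z·y)·y = (2.15 + 0.9×2.40)×2.40 = 10.34 m²
P = b + 2y√(1+z²) = 2.15 + 2×2.40×√(1+0.9²) = 8.608 m
R = A/P = 10.34/8.608 = 1.202 m
Q = (1/n)·A·R^(2/3)·S^(1/2) = (1/0.022) × 10.34 × 1.202^(2/3) × 0.00059^(1/2) = 12.91 m³/s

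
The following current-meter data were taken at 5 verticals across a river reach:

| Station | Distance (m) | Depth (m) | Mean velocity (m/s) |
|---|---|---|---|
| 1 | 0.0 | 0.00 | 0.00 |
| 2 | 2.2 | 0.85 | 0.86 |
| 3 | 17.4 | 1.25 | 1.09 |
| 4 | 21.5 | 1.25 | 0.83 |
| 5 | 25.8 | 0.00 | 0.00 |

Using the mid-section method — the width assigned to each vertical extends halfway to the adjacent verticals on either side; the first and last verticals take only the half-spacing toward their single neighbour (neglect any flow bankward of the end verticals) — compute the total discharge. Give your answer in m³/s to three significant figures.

23.9 m³/s

w_2 = (17.4 − 0.0)/2 = 8.7 m; q_2 = 0.86 × 0.85 × 8.7 = 6.360 m³/s
w_3 = (21.5 − 2.2)/2 = 9.65 m; q_3 = 1.09 × 1.25 × 9.65 = 13.15 m³/s
w_4 = (25.8 − 17.4)/2 = 4.2 m; q_4 = 0.83 × 1.25 × 4.2 = 4.358 m³/s
Stations 1, 5 contribute zero (depth or velocity is 0).
Q = Σ qᵢ = 23.87 m³/s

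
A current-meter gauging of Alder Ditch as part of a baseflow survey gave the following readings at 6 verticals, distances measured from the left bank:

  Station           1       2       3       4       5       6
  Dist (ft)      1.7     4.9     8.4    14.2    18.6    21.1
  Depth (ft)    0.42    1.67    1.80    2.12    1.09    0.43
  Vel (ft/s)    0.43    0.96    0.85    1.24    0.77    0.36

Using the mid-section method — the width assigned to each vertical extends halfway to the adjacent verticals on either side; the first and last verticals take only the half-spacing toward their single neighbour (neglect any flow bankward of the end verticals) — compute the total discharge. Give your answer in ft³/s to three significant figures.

29.3 ft³/s

w_1 = (4.9 − 1.7)/2 = 1.6 ft; q_1 = 0.43 × 0.42 × 1.6 = 0.2890 ft³/s
w_2 = (8.4 − 1.7)/2 = 3.35 ft; q_2 = 0.96 × 1.67 × 3.35 = 5.371 ft³/s
w_3 = (14.2 − 4.9)/2 = 4.65 ft; q_3 = 0.85 × 1.80 × 4.65 = 7.115 ft³/s
w_4 = (18.6 − 8.4)/2 = 5.1 ft; q_4 = 1.24 × 2.12 × 5.1 = 13.41 ft³/s
w_5 = (21.1 − 14.2)/2 = 3.45 ft; q_5 = 0.77 × 1.09 × 3.45 = 2.896 ft³/s
w_6 = (21.1 − 18.6)/2 = 1.25 ft; q_6 = 0.36 × 0.43 × 1.25 = 0.1935 ft³/s
Q = Σ qᵢ = 29.27 ft³/s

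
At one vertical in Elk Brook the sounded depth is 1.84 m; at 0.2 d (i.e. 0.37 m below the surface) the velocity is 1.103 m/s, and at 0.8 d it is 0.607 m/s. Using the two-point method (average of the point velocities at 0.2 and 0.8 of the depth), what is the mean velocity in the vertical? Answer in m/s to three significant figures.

v̄ = (1.103 + 0.607) / 2 = 0.8550 m/s

0.855 m/s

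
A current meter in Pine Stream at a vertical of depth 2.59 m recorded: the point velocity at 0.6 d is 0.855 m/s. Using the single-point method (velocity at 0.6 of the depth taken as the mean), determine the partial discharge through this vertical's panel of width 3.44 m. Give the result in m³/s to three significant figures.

7.62 m³/s

v̄ = v₀.₆ = 0.855 m/s
q = v̄ × d × w = 0.8550 × 2.59 × 3.44 = 7.618 m³/s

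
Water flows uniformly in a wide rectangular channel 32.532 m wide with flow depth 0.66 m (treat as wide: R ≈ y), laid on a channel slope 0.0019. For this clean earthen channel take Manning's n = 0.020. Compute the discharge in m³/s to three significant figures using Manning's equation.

35.5 m³/s

A = b·y = 32.532 × 0.66 = 21.47 m²
Wide channel: R ≈ y = 0.66 m
Q = (1/n)·A·R^(2/3)·S^(1/2) = (1/0.020) × 21.47 × 0.6600^(2/3) × 0.0019^(1/2) = 35.47 m³/s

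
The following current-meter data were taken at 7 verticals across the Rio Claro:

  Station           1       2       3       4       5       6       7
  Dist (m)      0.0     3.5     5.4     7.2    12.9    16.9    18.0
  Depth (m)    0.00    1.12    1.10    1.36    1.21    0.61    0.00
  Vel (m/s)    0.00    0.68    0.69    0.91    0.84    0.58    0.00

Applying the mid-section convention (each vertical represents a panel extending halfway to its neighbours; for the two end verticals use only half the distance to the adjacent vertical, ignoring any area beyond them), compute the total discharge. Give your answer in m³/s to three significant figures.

13.9 m³/s

w_2 = (5.4 − 0.0)/2 = 2.7 m; q_2 = 0.68 × 1.12 × 2.7 = 2.056 m³/s
w_3 = (7.2 − 3.5)/2 = 1.85 m; q_3 = 0.69 × 1.10 × 1.85 = 1.404 m³/s
w_4 = (12.9 − 5.4)/2 = 3.75 m; q_4 = 0.91 × 1.36 × 3.75 = 4.641 m³/s
w_5 = (16.9 − 7.2)/2 = 4.85 m; q_5 = 0.84 × 1.21 × 4.85 = 4.930 m³/s
w_6 = (18.0 − 12.9)/2 = 2.55 m; q_6 = 0.58 × 0.61 × 2.55 = 0.9022 m³/s
Stations 1, 7 contribute zero (depth or velocity is 0).
Q = Σ qᵢ = 13.93 m³/s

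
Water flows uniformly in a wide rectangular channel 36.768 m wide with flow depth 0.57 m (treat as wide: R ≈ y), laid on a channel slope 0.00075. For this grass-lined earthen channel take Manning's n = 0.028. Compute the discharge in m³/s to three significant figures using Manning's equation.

14.1 m³/s

A = b·y = 36.768 × 0.57 = 20.96 m²
Wide channel: R ≈ y = 0.57 m
Q = (1/n)·A·R^(2/3)·S^(1/2) = (1/0.028) × 20.96 × 0.5700^(2/3) × 0.00075^(1/2) = 14.09 m³/s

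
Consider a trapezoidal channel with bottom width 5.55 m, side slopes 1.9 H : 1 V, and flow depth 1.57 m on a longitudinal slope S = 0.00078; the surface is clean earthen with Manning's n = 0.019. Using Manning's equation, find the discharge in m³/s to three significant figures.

20.9 m³/s

A = (b + z·y)·y = (5.55 + 1.9×1.57)×1.57 = 13.40 m²
P = b + 2y√(1+z²) = 5.55 + 2×1.57×√(1+1.9²) = 12.29 m
R = A/P = 13.40/12.29 = 1.090 m
Q = (1/n)·A·R^(2/3)·S^(1/2) = (1/0.019) × 13.40 × 1.090^(2/3) × 0.00078^(1/2) = 20.86 m³/s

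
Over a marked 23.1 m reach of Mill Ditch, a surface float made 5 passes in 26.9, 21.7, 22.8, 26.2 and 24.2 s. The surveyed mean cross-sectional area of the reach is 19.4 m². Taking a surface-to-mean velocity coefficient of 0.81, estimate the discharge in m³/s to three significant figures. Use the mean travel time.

t̄ = (26.9 + 21.7 + 22.8 + 26.2 + 24.2) / 5 = 24.36 s
v_surface = L / t̄ = 23.1 / 24.36 = 0.9483 m/s
v_mean = 0.81 × 0.9483 = 0.7681 m/s
Q = A × v_mean = 19.4 × 0.7681 = 14.90 m³/s

14.9 m³/s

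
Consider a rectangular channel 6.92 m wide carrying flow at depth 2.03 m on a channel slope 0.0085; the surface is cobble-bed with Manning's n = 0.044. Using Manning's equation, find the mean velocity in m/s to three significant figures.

A = b·y = 6.92 × 2.03 = 14.05 m²
P = b + 2y = 6.92 + 2×2.03 = 10.98 m
R = A/P = 14.05/10.98 = 1.279 m
Q = (1/n)·A·R^(2/3)·S^(1/2) = (1/0.044) × 14.05 × 1.279^(2/3) × 0.0085^(1/2) = 34.69 m³/s
V = Q/A = 34.69/14.05 = 2.469 m/s

2.47 m/s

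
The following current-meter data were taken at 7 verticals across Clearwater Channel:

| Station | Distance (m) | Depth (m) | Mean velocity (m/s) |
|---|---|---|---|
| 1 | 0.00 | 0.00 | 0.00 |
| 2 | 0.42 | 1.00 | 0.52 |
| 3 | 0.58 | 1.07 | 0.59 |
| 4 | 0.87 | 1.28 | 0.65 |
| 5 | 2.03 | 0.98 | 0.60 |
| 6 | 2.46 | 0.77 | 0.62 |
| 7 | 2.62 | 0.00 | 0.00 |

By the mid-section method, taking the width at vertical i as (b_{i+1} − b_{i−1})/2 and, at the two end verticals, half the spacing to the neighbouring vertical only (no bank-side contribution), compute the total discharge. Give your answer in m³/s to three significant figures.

1.50 m³/s

w_2 = (0.58 − 0.00)/2 = 0.29 m; q_2 = 0.52 × 1.00 × 0.29 = 0.1508 m³/s
w_3 = (0.87 − 0.42)/2 = 0.225 m; q_3 = 0.59 × 1.07 × 0.225 = 0.1420 m³/s
w_4 = (2.03 − 0.58)/2 = 0.725 m; q_4 = 0.65 × 1.28 × 0.725 = 0.6032 m³/s
w_5 = (2.46 − 0.87)/2 = 0.795 m; q_5 = 0.60 × 0.98 × 0.795 = 0.4675 m³/s
w_6 = (2.62 − 2.03)/2 = 0.295 m; q_6 = 0.62 × 0.77 × 0.295 = 0.1408 m³/s
Stations 1, 7 contribute zero (depth or velocity is 0).
Q = Σ qᵢ = 1.504 m³/s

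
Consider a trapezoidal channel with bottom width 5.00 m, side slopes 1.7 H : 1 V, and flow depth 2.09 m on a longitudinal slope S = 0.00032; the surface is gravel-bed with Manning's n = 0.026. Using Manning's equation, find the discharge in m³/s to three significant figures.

A = (b + z·y)·y = (5.00 + 1.7×2.09)×2.09 = 17.88 m²
P = b + 2y√(1+z²) = 5.00 + 2×2.09×√(1+1.7²) = 13.24 m
R = A/P = 17.88/13.24 = 1.350 m
Q = (1/n)·A·R^(2/3)·S^(1/2) = (1/0.026) × 17.88 × 1.350^(2/3) × 0.00032^(1/2) = 15.02 m³/s

15.0 m³/s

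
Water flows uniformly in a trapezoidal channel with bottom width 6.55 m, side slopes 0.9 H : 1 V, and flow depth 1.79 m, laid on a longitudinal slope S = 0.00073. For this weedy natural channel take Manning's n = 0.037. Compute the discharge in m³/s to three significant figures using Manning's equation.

A = (b + z·y)·y = (6.55 + 0.9×1.79)×1.79 = 14.61 m²
P = b + 2y√(1+z²) = 6.55 + 2×1.79×√(1+0.9²) = 11.37 m
R = A/P = 14.61/11.37 = 1.285 m
Q = (1/n)·A·R^(2/3)·S^(1/2) = (1/0.037) × 14.61 × 1.285^(2/3) × 0.00073^(1/2) = 12.61 m³/s

12.6 m³/s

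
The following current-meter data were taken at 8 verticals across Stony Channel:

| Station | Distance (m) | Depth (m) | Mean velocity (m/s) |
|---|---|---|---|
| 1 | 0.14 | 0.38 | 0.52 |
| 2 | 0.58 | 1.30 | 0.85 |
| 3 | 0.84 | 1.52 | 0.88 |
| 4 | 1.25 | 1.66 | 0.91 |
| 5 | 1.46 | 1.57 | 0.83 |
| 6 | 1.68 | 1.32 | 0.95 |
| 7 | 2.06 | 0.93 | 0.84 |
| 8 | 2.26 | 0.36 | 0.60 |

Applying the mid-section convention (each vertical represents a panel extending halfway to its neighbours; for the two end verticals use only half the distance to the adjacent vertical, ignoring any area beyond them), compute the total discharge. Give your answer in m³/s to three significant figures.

w_1 = (0.58 − 0.14)/2 = 0.22 m; q_1 = 0.52 × 0.38 × 0.22 = 0.04347 m³/s
w_2 = (0.84 − 0.14)/2 = 0.35 m; q_2 = 0.85 × 1.30 × 0.35 = 0.3868 m³/s
w_3 = (1.25 − 0.58)/2 = 0.335 m; q_3 = 0.88 × 1.52 × 0.335 = 0.4481 m³/s
w_4 = (1.46 − 0.84)/2 = 0.31 m; q_4 = 0.91 × 1.66 × 0.31 = 0.4683 m³/s
w_5 = (1.68 − 1.25)/2 = 0.215 m; q_5 = 0.83 × 1.57 × 0.215 = 0.2802 m³/s
w_6 = (2.06 − 1.46)/2 = 0.3 m; q_6 = 0.95 × 1.32 × 0.3 = 0.3762 m³/s
w_7 = (2.26 − 1.68)/2 = 0.29 m; q_7 = 0.84 × 0.93 × 0.29 = 0.2265 m³/s
w_8 = (2.26 − 2.06)/2 = 0.1 m; q_8 = 0.60 × 0.36 × 0.1 = 0.02160 m³/s
Q = Σ qᵢ = 2.251 m³/s

2.25 m³/s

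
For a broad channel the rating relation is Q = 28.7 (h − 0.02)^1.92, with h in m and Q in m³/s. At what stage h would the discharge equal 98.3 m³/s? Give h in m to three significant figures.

h − h₀ = (Q/C)^(1/b) = (98.3/28.7)^(1/1.92) = 1.899 m
h = 0.02 + 1.899 = 1.919 m

1.92 m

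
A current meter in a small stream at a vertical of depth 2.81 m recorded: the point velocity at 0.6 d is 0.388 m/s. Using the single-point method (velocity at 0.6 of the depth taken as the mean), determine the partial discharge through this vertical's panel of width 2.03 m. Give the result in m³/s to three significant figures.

v̄ = v₀.₆ = 0.388 m/s
q = v̄ × d × w = 0.3880 × 2.81 × 2.03 = 2.213 m³/s

2.21 m³/s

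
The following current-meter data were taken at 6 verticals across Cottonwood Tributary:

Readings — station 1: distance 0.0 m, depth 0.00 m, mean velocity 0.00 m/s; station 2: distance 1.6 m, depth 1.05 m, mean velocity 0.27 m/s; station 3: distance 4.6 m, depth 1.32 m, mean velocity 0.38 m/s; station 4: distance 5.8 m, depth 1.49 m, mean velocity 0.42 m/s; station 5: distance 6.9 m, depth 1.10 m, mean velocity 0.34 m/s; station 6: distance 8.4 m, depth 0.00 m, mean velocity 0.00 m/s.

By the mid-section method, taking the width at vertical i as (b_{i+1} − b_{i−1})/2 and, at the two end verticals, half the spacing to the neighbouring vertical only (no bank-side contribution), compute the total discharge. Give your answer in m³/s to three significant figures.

2.91 m³/s

w_2 = (4.6 − 0.0)/2 = 2.3 m; q_2 = 0.27 × 1.05 × 2.3 = 0.6521 m³/s
w_3 = (5.8 − 1.6)/2 = 2.1 m; q_3 = 0.38 × 1.32 × 2.1 = 1.053 m³/s
w_4 = (6.9 − 4.6)/2 = 1.15 m; q_4 = 0.42 × 1.49 × 1.15 = 0.7197 m³/s
w_5 = (8.4 − 5.8)/2 = 1.3 m; q_5 = 0.34 × 1.10 × 1.3 = 0.4862 m³/s
Stations 1, 6 contribute zero (depth or velocity is 0).
Q = Σ qᵢ = 2.911 m³/s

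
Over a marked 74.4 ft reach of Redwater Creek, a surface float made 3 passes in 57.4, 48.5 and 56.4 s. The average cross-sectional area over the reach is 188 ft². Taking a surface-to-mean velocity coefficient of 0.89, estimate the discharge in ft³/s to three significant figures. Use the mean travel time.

t̄ = (57.4 + 48.5 + 56.4) / 3 = 54.1 s
v_surface = L / t̄ = 74.4 / 54.1 = 1.375 ft/s
v_mean = 0.89 × 1.375 = 1.224 ft/s
Q = A × v_mean = 188 × 1.224 = 230.1 ft³/s

230 ft³/s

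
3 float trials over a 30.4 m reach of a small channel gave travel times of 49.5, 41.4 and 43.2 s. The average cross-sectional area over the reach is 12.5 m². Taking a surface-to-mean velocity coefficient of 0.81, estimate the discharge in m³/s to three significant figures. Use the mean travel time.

t̄ = (49.5 + 41.4 + 43.2) / 3 = 44.7 s
v_surface = L / t̄ = 30.4 / 44.7 = 0.6801 m/s
v_mean = 0.81 × 0.6801 = 0.5509 m/s
Q = A × v_mean = 12.5 × 0.5509 = 6.886 m³/s

6.89 m³/s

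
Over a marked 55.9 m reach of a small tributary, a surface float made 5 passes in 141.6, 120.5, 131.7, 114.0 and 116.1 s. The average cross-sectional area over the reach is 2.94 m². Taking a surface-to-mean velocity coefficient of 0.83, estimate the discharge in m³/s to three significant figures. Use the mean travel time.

t̄ = (141.6 + 120.5 + 131.7 + 114.0 + 116.1) / 5 = 124.78 s
v_surface = L / t̄ = 55.9 / 124.78 = 0.4480 m/s
v_mean = 0.83 × 0.4480 = 0.3718 m/s
Q = A × v_mean = 2.94 × 0.3718 = 1.093 m³/s

1.09 m³/s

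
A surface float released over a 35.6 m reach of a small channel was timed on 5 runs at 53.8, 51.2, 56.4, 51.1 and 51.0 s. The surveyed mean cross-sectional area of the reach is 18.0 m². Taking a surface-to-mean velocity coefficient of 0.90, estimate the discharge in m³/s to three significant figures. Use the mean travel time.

10.9 m³/s

t̄ = (53.8 + 51.2 + 56.4 + 51.1 + 51.0) / 5 = 52.7 s
v_surface = L / t̄ = 35.6 / 52.7 = 0.6755 m/s
v_mean = 0.90 × 0.6755 = 0.6080 m/s
Q = A × v_mean = 18.0 × 0.6080 = 10.94 m³/s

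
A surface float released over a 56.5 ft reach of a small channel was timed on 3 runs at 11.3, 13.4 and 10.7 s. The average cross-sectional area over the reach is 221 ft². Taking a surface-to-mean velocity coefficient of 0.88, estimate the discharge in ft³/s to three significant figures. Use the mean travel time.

931 ft³/s

t̄ = (11.3 + 13.4 + 10.7) / 3 = 11.8 s
v_surface = L / t̄ = 56.5 / 11.8 = 4.788 ft/s
v_mean = 0.88 × 4.788 = 4.214 ft/s
Q = A × v_mean = 221 × 4.214 = 931.2 ft³/s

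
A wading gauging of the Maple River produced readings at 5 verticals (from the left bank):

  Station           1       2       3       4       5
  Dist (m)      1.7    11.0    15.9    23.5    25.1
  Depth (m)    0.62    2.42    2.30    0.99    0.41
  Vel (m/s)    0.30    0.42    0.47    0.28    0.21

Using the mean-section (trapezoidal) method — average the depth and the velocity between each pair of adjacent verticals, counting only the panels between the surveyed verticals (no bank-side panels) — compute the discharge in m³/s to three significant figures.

15.2 m³/s

Panel 1-2: Δb = 9.3 m, d̄ = (0.62+2.42)/2 = 1.52, v̄ = (0.30+0.42)/2 = 0.36 → q = 9.3×1.52×0.36 = 5.089 m³/s
Panel 2-3: Δb = 4.9 m, d̄ = (2.42+2.30)/2 = 2.36, v̄ = (0.42+0.47)/2 = 0.445 → q = 4.9×2.36×0.445 = 5.146 m³/s
Panel 3-4: Δb = 7.6 m, d̄ = (2.30+0.99)/2 = 1.645, v̄ = (0.47+0.28)/2 = 0.375 → q = 7.6×1.645×0.375 = 4.688 m³/s
Panel 4-5: Δb = 1.6 m, d̄ = (0.99+0.41)/2 = 0.7, v̄ = (0.28+0.21)/2 = 0.245 → q = 1.6×0.7×0.245 = 0.2744 m³/s
Q = Σ q = 15.20 m³/s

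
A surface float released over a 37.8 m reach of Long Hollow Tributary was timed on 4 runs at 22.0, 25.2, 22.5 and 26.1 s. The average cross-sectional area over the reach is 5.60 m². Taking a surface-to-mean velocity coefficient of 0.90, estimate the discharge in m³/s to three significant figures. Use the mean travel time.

7.95 m³/s

t̄ = (22.0 + 25.2 + 22.5 + 26.1) / 4 = 23.95 s
v_surface = L / t̄ = 37.8 / 23.95 = 1.578 m/s
v_mean = 0.90 × 1.578 = 1.420 m/s
Q = A × v_mean = 5.60 × 1.420 = 7.955 m³/s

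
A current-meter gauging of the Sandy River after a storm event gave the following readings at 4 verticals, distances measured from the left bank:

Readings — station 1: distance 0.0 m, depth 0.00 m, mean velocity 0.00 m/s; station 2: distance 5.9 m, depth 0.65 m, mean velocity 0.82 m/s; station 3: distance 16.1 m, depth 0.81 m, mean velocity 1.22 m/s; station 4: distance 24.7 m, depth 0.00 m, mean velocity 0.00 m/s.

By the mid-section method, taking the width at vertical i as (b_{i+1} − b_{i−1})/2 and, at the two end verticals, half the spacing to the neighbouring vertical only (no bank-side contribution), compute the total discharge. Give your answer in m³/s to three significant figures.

w_2 = (16.1 − 0.0)/2 = 8.05 m; q_2 = 0.82 × 0.65 × 8.05 = 4.291 m³/s
w_3 = (24.7 − 5.9)/2 = 9.4 m; q_3 = 1.22 × 0.81 × 9.4 = 9.289 m³/s
Stations 1, 4 contribute zero (depth or velocity is 0).
Q = Σ qᵢ = 13.58 m³/s

13.6 m³/s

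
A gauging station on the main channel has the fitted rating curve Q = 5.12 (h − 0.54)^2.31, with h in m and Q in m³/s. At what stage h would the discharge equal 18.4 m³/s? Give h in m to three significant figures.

2.28 m

h − h₀ = (Q/C)^(1/b) = (18.4/5.12)^(1/2.31) = 1.740 m
h = 0.54 + 1.740 = 2.280 m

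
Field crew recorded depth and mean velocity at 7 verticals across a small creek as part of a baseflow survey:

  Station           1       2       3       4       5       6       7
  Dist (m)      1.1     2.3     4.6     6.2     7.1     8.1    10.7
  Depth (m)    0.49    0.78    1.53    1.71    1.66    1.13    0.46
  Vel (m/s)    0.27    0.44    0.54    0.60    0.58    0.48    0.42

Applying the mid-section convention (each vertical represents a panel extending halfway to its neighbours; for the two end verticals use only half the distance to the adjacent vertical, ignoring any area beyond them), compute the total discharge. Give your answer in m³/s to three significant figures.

w_1 = (2.3 − 1.1)/2 = 0.6 m; q_1 = 0.27 × 0.49 × 0.6 = 0.07938 m³/s
w_2 = (4.6 − 1.1)/2 = 1.75 m; q_2 = 0.44 × 0.78 × 1.75 = 0.6006 m³/s
w_3 = (6.2 − 2.3)/2 = 1.95 m; q_3 = 0.54 × 1.53 × 1.95 = 1.611 m³/s
w_4 = (7.1 − 4.6)/2 = 1.25 m; q_4 = 0.60 × 1.71 × 1.25 = 1.283 m³/s
w_5 = (8.1 − 6.2)/2 = 0.95 m; q_5 = 0.58 × 1.66 × 0.95 = 0.9147 m³/s
w_6 = (10.7 − 7.1)/2 = 1.8 m; q_6 = 0.48 × 1.13 × 1.8 = 0.9763 m³/s
w_7 = (10.7 − 8.1)/2 = 1.3 m; q_7 = 0.42 × 0.46 × 1.3 = 0.2512 m³/s
Q = Σ qᵢ = 5.716 m³/s

5.72 m³/s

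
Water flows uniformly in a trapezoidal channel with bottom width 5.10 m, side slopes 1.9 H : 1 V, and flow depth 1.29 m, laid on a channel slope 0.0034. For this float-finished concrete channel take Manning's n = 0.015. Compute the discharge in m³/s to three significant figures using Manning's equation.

A = (b + z·y)·y = (5.10 + 1.9×1.29)×1.29 = 9.741 m²
P = b + 2y√(1+z²) = 5.10 + 2×1.29×√(1+1.9²) = 10.64 m
R = A/P = 9.741/10.64 = 0.9155 m
Q = (1/n)·A·R^(2/3)·S^(1/2) = (1/0.015) × 9.741 × 0.9155^(2/3) × 0.0034^(1/2) = 35.70 m³/s

35.7 m³/s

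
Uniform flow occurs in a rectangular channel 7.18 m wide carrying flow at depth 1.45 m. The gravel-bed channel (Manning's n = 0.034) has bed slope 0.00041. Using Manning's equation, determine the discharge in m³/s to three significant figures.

6.34 m³/s

A = b·y = 7.18 × 1.45 = 10.41 m²
P = b + 2y = 7.18 + 2×1.45 = 10.08 m
R = A/P = 10.41/10.08 = 1.033 m
Q = (1/n)·A·R^(2/3)·S^(1/2) = (1/0.034) × 10.41 × 1.033^(2/3) × 0.00041^(1/2) = 6.335 m³/s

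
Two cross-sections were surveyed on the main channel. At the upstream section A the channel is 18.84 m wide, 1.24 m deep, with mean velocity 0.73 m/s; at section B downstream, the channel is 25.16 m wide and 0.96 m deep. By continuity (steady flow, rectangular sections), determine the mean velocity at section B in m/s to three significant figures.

0.706 m/s

Q = A₁V₁ = (18.84×1.24) × 0.73 = 17.05 m³/s
A₂ = 25.16 × 0.96 = 24.15 m²
V₂ = Q/A₂ = 17.05/24.15 = 0.7061 m/s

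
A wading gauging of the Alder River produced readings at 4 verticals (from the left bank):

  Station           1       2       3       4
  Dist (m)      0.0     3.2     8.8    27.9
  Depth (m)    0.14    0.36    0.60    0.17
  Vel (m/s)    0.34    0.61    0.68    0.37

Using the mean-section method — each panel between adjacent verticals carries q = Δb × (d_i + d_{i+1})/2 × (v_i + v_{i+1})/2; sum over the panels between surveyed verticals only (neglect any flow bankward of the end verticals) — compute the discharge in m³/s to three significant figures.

5.97 m³/s

Panel 1-2: Δb = 3.2 m, d̄ = (0.14+0.36)/2 = 0.25, v̄ = (0.34+0.61)/2 = 0.475 → q = 3.2×0.25×0.475 = 0.3800 m³/s
Panel 2-3: Δb = 5.6 m, d̄ = (0.36+0.60)/2 = 0.48, v̄ = (0.61+0.68)/2 = 0.645 → q = 5.6×0.48×0.645 = 1.734 m³/s
Panel 3-4: Δb = 19.1 m, d̄ = (0.60+0.17)/2 = 0.385, v̄ = (0.68+0.37)/2 = 0.525 → q = 19.1×0.385×0.525 = 3.861 m³/s
Q = Σ q = 5.974 m³/s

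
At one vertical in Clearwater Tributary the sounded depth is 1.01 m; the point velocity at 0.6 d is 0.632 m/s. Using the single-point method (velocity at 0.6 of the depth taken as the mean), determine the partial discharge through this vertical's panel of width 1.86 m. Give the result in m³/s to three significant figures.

v̄ = v₀.₆ = 0.632 m/s
q = v̄ × d × w = 0.6320 × 1.01 × 1.86 = 1.187 m³/s

1.19 m³/s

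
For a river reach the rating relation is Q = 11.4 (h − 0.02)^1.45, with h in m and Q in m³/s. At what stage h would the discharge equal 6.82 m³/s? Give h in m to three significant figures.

0.722 m

h − h₀ = (Q/C)^(1/b) = (6.82/11.4)^(1/1.45) = 0.7017 m
h = 0.02 + 0.7017 = 0.7217 m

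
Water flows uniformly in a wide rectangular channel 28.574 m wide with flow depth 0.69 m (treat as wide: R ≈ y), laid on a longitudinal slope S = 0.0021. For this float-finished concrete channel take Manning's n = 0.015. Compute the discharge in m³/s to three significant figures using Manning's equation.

47.0 m³/s

A = b·y = 28.574 × 0.69 = 19.72 m²
Wide channel: R ≈ y = 0.69 m
Q = (1/n)·A·R^(2/3)·S^(1/2) = (1/0.015) × 19.72 × 0.6900^(2/3) × 0.0021^(1/2) = 47.03 m³/s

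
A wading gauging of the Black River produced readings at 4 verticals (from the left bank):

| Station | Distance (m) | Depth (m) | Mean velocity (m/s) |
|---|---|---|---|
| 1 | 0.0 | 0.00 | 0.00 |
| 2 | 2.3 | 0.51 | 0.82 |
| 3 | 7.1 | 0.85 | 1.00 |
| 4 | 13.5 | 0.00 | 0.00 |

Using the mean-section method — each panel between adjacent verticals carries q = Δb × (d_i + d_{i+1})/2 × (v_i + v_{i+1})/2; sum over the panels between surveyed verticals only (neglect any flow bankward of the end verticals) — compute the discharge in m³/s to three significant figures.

4.57 m³/s

Panel 1-2: Δb = 2.3 m, d̄ = (0.00+0.51)/2 = 0.255, v̄ = (0.00+0.82)/2 = 0.41 → q = 2.3×0.255×0.41 = 0.2405 m³/s
Panel 2-3: Δb = 4.8 m, d̄ = (0.51+0.85)/2 = 0.68, v̄ = (0.82+1.00)/2 = 0.91 → q = 4.8×0.68×0.91 = 2.970 m³/s
Panel 3-4: Δb = 6.4 m, d̄ = (0.85+0.00)/2 = 0.425, v̄ = (1.00+0.00)/2 = 0.5 → q = 6.4×0.425×0.5 = 1.360 m³/s
Q = Σ q = 4.571 m³/s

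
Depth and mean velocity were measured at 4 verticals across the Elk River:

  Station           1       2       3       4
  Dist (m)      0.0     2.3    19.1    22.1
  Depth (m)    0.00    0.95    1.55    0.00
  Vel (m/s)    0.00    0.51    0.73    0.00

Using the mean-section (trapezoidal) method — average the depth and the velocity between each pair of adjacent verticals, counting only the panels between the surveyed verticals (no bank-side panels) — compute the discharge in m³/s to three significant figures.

14.1 m³/s

Panel 1-2: Δb = 2.3 m, d̄ = (0.00+0.95)/2 = 0.475, v̄ = (0.00+0.51)/2 = 0.255 → q = 2.3×0.475×0.255 = 0.2786 m³/s
Panel 2-3: Δb = 16.8 m, d̄ = (0.95+1.55)/2 = 1.25, v̄ = (0.51+0.73)/2 = 0.62 → q = 16.8×1.25×0.62 = 13.02 m³/s
Panel 3-4: Δb = 3 m, d̄ = (1.55+0.00)/2 = 0.775, v̄ = (0.73+0.00)/2 = 0.365 → q = 3×0.775×0.365 = 0.8486 m³/s
Q = Σ q = 14.15 m³/s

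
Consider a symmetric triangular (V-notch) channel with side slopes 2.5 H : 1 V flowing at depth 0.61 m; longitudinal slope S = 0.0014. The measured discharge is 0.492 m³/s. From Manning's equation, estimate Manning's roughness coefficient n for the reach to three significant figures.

A = z·y² = 2.5×0.61² = 0.9303 m²
P = 2y√(1+z²) = 2×0.61×√(1+2.5²) = 3.285 m
R = A/P = 0.9303/3.285 = 0.2832 m
n = (1/Q)·A·R^(2/3)·S^(1/2) = (1/0.492) × 0.9303 × 0.4312 × 0.03742 = 0.03051

0.0305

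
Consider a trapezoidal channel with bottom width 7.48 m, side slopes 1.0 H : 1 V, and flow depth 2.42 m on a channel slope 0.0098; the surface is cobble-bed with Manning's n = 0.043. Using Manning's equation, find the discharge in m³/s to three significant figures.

77.7 m³/s

A = (b + z·y)·y = (7.48 + 1.0×2.42)×2.42 = 23.96 m²
P = b + 2y√(1+z²) = 7.48 + 2×2.42×√(1+1.0²) = 14.32 m
R = A/P = 23.96/14.32 = 1.672 m
Q = (1/n)·A·R^(2/3)·S^(1/2) = (1/0.043) × 23.96 × 1.672^(2/3) × 0.0098^(1/2) = 77.71 m³/s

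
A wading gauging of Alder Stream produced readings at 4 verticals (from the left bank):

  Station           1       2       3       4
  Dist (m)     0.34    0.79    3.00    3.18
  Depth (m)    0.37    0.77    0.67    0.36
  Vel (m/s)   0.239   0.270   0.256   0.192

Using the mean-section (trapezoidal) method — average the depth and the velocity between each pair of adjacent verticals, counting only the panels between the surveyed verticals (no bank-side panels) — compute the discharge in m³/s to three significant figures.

0.505 m³/s

Panel 1-2: Δb = 0.45 m, d̄ = (0.37+0.77)/2 = 0.57, v̄ = (0.239+0.270)/2 = 0.2545 → q = 0.45×0.57×0.2545 = 0.06528 m³/s
Panel 2-3: Δb = 2.21 m, d̄ = (0.77+0.67)/2 = 0.72, v̄ = (0.270+0.256)/2 = 0.263 → q = 2.21×0.72×0.263 = 0.4185 m³/s
Panel 3-4: Δb = 0.18 m, d̄ = (0.67+0.36)/2 = 0.515, v̄ = (0.256+0.192)/2 = 0.224 → q = 0.18×0.515×0.224 = 0.02076 m³/s
Q = Σ q = 0.5045 m³/s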